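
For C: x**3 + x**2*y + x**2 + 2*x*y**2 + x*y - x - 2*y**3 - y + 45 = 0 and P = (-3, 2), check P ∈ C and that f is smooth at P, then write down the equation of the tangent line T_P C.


Tangent line at P: 18*x - 43*y + 140 = 0.

Step 1: f(-3, 2) = 0, so P lies on C.
Step 2: partial derivatives
  f_x(x, y) = 3*x**2 + 2*x*y + 2*x + 2*y**2 + y - 1, f_y(x, y) = x**2 + 4*x*y + x - 6*y**2 - 1.
  f_x(P) = 18, f_y(P) = -43 (gradient nonzero, so P is smooth).
Step 3: tangent line at P: 18·(x − -3) + -43·(y − 2) = 0.
Expanding: 18*x - 43*y + 140 = 0.


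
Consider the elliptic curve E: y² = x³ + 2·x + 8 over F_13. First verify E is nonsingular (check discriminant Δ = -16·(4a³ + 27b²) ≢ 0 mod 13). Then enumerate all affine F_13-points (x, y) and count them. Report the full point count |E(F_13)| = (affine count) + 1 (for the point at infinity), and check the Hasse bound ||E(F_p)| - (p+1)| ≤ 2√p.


Affine points = {(5, 0), (7, 1), (7, 12), (8, 4), (8, 9), (9, 1), (9, 12), (10, 1), (10, 12), (11, 3), (11, 10)}; affine count = 11; |E(F_13)| = 12.

Discriminant check: Δ ∝ 4a³ + 27b² = 4·2³ + 27·8² = 4·8 + 27·64 ≡ 5 (mod 13). Nonzero ⇒ E is nonsingular.
For each x ∈ F_13, compute rhs = x³ + 2·x + 8 mod 13, then count y ∈ F_13 with y² ≡ rhs.
  x = 0: rhs = 8, matching y values: none (0 points).
  x = 1: rhs = 11, matching y values: none (0 points).
  x = 2: rhs = 7, matching y values: none (0 points).
  x = 3: rhs = 2, matching y values: none (0 points).
  x = 4: rhs = 2, matching y values: none (0 points).
  x = 5: rhs = 0, matching y values: 0 (1 points).
  x = 6: rhs = 2, matching y values: none (0 points).
  x = 7: rhs = 1, matching y values: 1, 12 (2 points).
  x = 8: rhs = 3, matching y values: 4, 9 (2 points).
  x = 9: rhs = 1, matching y values: 1, 12 (2 points).
  x = 10: rhs = 1, matching y values: 1, 12 (2 points).
  x = 11: rhs = 9, matching y values: 3, 10 (2 points).
  x = 12: rhs = 5, matching y values: none (0 points).
Total affine count: 11.
Full point count |E(F_13)| = 11 + 1 = 12.
Hasse bound: |12 − (13+1)| = |-2| = 2 ≤ 2√13 ≈ 7.2111 ✓.


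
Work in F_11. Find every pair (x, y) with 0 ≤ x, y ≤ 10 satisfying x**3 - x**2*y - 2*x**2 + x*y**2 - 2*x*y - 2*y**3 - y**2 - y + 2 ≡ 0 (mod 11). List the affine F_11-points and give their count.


Affine F_11-points: {(1, 4), (3, 0), (4, 6), (5, 0), (5, 5), (5, 8), (6, 7), (7, 1), (7, 3), (7, 10), (9, 2)}; count = 11.

For each of the 121 pairs (x, y) ∈ F_11², evaluate f(x, y) mod 11. Record the zeros.
  x = 0: [0↦2, 1↦9, 2↦2, 3↦2, 4↦8, 5↦8, 6↦1, 7↦8, 8↦6, 9↦5, 10↦4]  zeros at y ∈ ∅
  x = 1: [0↦1, 1↦6, 2↦10, 3↦1, 4↦0, 5↦6, 6↦7, 7↦2, 8↦1, 9↦3, 10↦7]  zeros at y ∈ {4}
  x = 2: [0↦2, 1↦3, 2↦5, 3↦7, 4↦8, 5↦7, 6↦3, 7↦6, 8↦4, 9↦7, 10↦3]  zeros at y ∈ ∅
  x = 3: [0↦0, 1↦6, 2↦4, 3↦4, 4↦5, 5↦6, 6↦6, 7↦4, 8↦10, 9↦1, 10↦9]  zeros at y ∈ {0}
  x = 4: [0↦1, 1↦10, 2↦2, 3↦9, 4↦8, 5↦9, 6↦0, 7↦2, 8↦3, 9↦2, 10↦9]  zeros at y ∈ {6}
  x = 5: [0↦0, 1↦10, 2↦5, 3↦6, 4↦1, 5↦0, 6↦2, 7↦6, 8↦0, 9↦5, 10↦9]  zeros at y ∈ {0, 5, 8}
  x = 6: [0↦3, 1↦1, 2↦8, 3↦1, 4↦1, 5↦7, 6↦7, 7↦0, 8↦7, 9↦5, 10↦4]  zeros at y ∈ {7}
  x = 7: [0↦5, 1↦0, 2↦6, 3↦0, 4↦3, 5↦3, 6↦10, 7↦1, 8↦8, 9↦8, 10↦0]  zeros at y ∈ {1, 3, 10}
  x = 8: [0↦1, 1↦2, 2↦5, 3↦9, 4↦2, 5↦5, 6↦6, 7↦4, 8↦9, 9↦9, 10↦3]  zeros at y ∈ ∅
  x = 9: [0↦8, 1↦2, 2↦0, 3↦1, 4↦4, 5↦8, 6↦1, 7↦4, 8↦5, 9↦3, 10↦8]  zeros at y ∈ {2}
  x = 10: [0↦10, 1↦6, 2↦8, 3↦4, 4↦4, 5↦7, 6↦1, 7↦7, 8↦2, 9↦7, 10↦10]  zeros at y ∈ ∅
Collecting zeros: affine points = {(1, 4), (3, 0), (4, 6), (5, 0), (5, 5), (5, 8), (6, 7), (7, 1), (7, 3), (7, 10), (9, 2)}.
Total count |C(F_11)_aff| = 11.


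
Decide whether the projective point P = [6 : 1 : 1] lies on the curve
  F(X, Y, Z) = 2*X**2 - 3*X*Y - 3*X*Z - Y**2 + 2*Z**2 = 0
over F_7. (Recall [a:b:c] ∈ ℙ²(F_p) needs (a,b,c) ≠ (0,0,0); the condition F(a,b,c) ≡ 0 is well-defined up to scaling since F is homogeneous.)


F(6,1,1) ≡ 2 (mod 7); P is NOT on the curve.

Evaluate F(6, 1, 1) term-by-term (mod 7).
  2*X**2 ↦ 2·36·1·1 = 72
  -3*X*Y ↦ -3·6·1·1 = -18
  -3*X*Z ↦ -3·6·1·1 = -18
  -Y**2 ↦ -1·1·1·1 = -1
  2*Z**2 ↦ 2·1·1·1 = 2
Sum: F(6, 1, 1) = (72) + (-18) + (-18) + (-1) + (2) = 37.
Reducing mod 7: 37 ≡ 2 (mod 7).
Since F(a, b, c) ≡ 2 ≠ 0 (mod 7), P does NOT lie on the curve.


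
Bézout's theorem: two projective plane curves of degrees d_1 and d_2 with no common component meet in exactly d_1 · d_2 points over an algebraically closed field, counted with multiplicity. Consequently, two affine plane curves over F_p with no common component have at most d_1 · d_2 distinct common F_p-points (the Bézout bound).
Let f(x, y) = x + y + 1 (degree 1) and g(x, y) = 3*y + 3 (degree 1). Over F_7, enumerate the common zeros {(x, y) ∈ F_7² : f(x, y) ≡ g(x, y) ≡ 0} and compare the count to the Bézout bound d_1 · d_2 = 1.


Common zeros: {(0, 6)}; count = 1; Bézout bound = 1.

deg(f) = 1, deg(g) = 1, so Bézout bound = 1.
Scan x ∈ F_7. For each x, list the y ∈ F_7 with f(x, y) ≡ 0 and those with g(x, y) ≡ 0 (mod 7); the common zeros in that column are the intersection.
  x = 0: f ≡ 0 at y ∈ {6}; g ≡ 0 at y ∈ {6}; common: {6}.
  x = 1: f ≡ 0 at y ∈ {5}; g ≡ 0 at y ∈ {6}; common: ∅.
  x = 2: f ≡ 0 at y ∈ {4}; g ≡ 0 at y ∈ {6}; common: ∅.
  x = 3: f ≡ 0 at y ∈ {3}; g ≡ 0 at y ∈ {6}; common: ∅.
  x = 4: f ≡ 0 at y ∈ {2}; g ≡ 0 at y ∈ {6}; common: ∅.
  x = 5: f ≡ 0 at y ∈ {1}; g ≡ 0 at y ∈ {6}; common: ∅.
  x = 6: f ≡ 0 at y ∈ {0}; g ≡ 0 at y ∈ {6}; common: ∅.
Collecting: common zeros = {(0, 6)}, so the count is 1.
Comparison with the Bézout bound: 1 ≤ 1 = deg(f)·deg(g), as expected for curves with no common component (the bound is attained).


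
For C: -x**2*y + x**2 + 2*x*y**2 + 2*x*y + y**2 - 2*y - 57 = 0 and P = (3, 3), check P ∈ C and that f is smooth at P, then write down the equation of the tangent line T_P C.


Tangent line at P: 12*x + 37*y - 147 = 0.

Step 1: f(3, 3) = 0, so P lies on C.
Step 2: partial derivatives
  f_x(x, y) = -2*x*y + 2*x + 2*y**2 + 2*y, f_y(x, y) = -x**2 + 4*x*y + 2*x + 2*y - 2.
  f_x(P) = 12, f_y(P) = 37 (gradient nonzero, so P is smooth).
Step 3: tangent line at P: 12·(x − 3) + 37·(y − 3) = 0.
Expanding: 12*x + 37*y - 147 = 0.


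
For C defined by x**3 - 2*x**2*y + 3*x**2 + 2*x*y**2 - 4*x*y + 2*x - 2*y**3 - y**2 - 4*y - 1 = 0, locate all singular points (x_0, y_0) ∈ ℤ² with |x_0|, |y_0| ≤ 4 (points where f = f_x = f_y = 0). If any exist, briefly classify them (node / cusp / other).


Singular points: {(-2, -1)}; classification: node.

Compute partial derivatives:
  f_x = 3*x**2 - 4*x*y + 6*x + 2*y**2 - 4*y + 2.
  f_y = -2*x**2 + 4*x*y - 4*x - 6*y**2 - 2*y - 4.
Scan x_0 ∈ {−4, ..., 4}. For each x_0, f_y(x_0, y) is a polynomial in y; find its integer roots y ∈ {−4, ..., 4}, then test f_x and f at those candidates.
  x = -4: f_y(-4, y) = -6*y**2 - 18*y - 20; no integer root y with |y| ≤ 4.
  x = -3: f_y(-3, y) = -6*y**2 - 14*y - 10; no integer root y with |y| ≤ 4.
  x = -2: f_y(-2, y) = -6*y**2 - 10*y - 4; vanishes at y ∈ {-1}. (-2, -1): f_x = 0, f = 0 — SINGULAR.
  x = -1: f_y(-1, y) = -6*y**2 - 6*y - 2; no integer root y with |y| ≤ 4.
  x = 0: f_y(0, y) = -6*y**2 - 2*y - 4; no integer root y with |y| ≤ 4.
  x = 1: f_y(1, y) = -6*y**2 + 2*y - 10; no integer root y with |y| ≤ 4.
  x = 2: f_y(2, y) = -6*y**2 + 6*y - 20; no integer root y with |y| ≤ 4.
  x = 3: f_y(3, y) = -6*y**2 + 10*y - 34; no integer root y with |y| ≤ 4.
  x = 4: f_y(4, y) = -6*y**2 + 14*y - 52; no integer root y with |y| ≤ 4.
Only singular point on the grid: (-2, -1).
Classify: substitute x = -2 + u, y = -1 + v and expand: f = u**3 - 2*u**2*v - u**2 + 2*u*v**2 - 2*v**3 + v**2.
No constant or linear terms (consistent with a singular point). Quadratic part: -u**2 + v**2. Cubic part: u**3 - 2*u**2*v + 2*u*v**2 - 2*v**3.
The quadratic part v**2 - u**2 = (v − u)(v + u) splits into two distinct linear factors, so there are two distinct tangent lines y − -1 = ±(x − -2) — this is a node (ordinary double point).
Classification: node.


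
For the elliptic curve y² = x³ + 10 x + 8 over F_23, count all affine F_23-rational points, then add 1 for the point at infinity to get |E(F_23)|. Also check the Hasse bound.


Affine points = {(0, 10), (0, 13), (2, 6), (2, 17), (6, 10), (6, 13), (8, 5), (8, 18), (10, 2), (10, 21), (11, 0), (12, 4), (12, 19), (13, 9), (13, 14), (16, 3), (16, 20), (17, 10), (17, 13), (21, 7), (21, 16)}; affine count = 21; |E(F_23)| = 22.

Discriminant check: Δ ∝ 4a³ + 27b² = 4·10³ + 27·8² = 4·1000 + 27·64 ≡ 1 (mod 23). Nonzero ⇒ E is nonsingular.
For each x ∈ F_23, compute rhs = x³ + 10·x + 8 mod 23, then count y ∈ F_23 with y² ≡ rhs.
  x = 0: rhs = 8, matching y values: 10, 13 (2 points).
  x = 1: rhs = 19, matching y values: none (0 points).
  x = 2: rhs = 13, matching y values: 6, 17 (2 points).
  x = 3: rhs = 19, matching y values: none (0 points).
  x = 4: rhs = 20, matching y values: none (0 points).
  x = 5: rhs = 22, matching y values: none (0 points).
  x = 6: rhs = 8, matching y values: 10, 13 (2 points).
  x = 7: rhs = 7, matching y values: none (0 points).
  x = 8: rhs = 2, matching y values: 5, 18 (2 points).
  x = 9: rhs = 22, matching y values: none (0 points).
  x = 10: rhs = 4, matching y values: 2, 21 (2 points).
  x = 11: rhs = 0, matching y values: 0 (1 points).
  x = 12: rhs = 16, matching y values: 4, 19 (2 points).
  x = 13: rhs = 12, matching y values: 9, 14 (2 points).
  x = 14: rhs = 17, matching y values: none (0 points).
  x = 15: rhs = 14, matching y values: none (0 points).
  x = 16: rhs = 9, matching y values: 3, 20 (2 points).
  x = 17: rhs = 8, matching y values: 10, 13 (2 points).
  x = 18: rhs = 17, matching y values: none (0 points).
  x = 19: rhs = 19, matching y values: none (0 points).
  x = 20: rhs = 20, matching y values: none (0 points).
  x = 21: rhs = 3, matching y values: 7, 16 (2 points).
  x = 22: rhs = 20, matching y values: none (0 points).
Total affine count: 21.
Full point count |E(F_23)| = 21 + 1 = 22.
Hasse bound: |22 − (23+1)| = |-2| = 2 ≤ 2√23 ≈ 9.5917 ✓.


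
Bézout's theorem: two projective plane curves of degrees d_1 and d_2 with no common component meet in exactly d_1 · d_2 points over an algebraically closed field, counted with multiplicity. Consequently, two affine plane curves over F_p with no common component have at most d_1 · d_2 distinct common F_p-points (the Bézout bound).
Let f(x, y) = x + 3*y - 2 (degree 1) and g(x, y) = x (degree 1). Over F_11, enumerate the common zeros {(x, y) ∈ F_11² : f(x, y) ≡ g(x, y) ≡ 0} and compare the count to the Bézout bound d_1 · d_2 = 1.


Common zeros: {(0, 8)}; count = 1; Bézout bound = 1.

deg(f) = 1, deg(g) = 1, so Bézout bound = 1.
Scan x ∈ F_11. For each x, list the y ∈ F_11 with f(x, y) ≡ 0 and those with g(x, y) ≡ 0 (mod 11); the common zeros in that column are the intersection.
  x = 0: f ≡ 0 at y ∈ {8}; g ≡ 0 at y ∈ {0, 1, 2, 3, 4, 5, 6, 7, 8, 9, 10}; common: {8}.
  x = 1: f ≡ 0 at y ∈ {4}; g ≡ 0 at y ∈ ∅; common: ∅.
  x = 2: f ≡ 0 at y ∈ {0}; g ≡ 0 at y ∈ ∅; common: ∅.
  x = 3: f ≡ 0 at y ∈ {7}; g ≡ 0 at y ∈ ∅; common: ∅.
  x = 4: f ≡ 0 at y ∈ {3}; g ≡ 0 at y ∈ ∅; common: ∅.
  x = 5: f ≡ 0 at y ∈ {10}; g ≡ 0 at y ∈ ∅; common: ∅.
  x = 6: f ≡ 0 at y ∈ {6}; g ≡ 0 at y ∈ ∅; common: ∅.
  x = 7: f ≡ 0 at y ∈ {2}; g ≡ 0 at y ∈ ∅; common: ∅.
  x = 8: f ≡ 0 at y ∈ {9}; g ≡ 0 at y ∈ ∅; common: ∅.
  x = 9: f ≡ 0 at y ∈ {5}; g ≡ 0 at y ∈ ∅; common: ∅.
  x = 10: f ≡ 0 at y ∈ {1}; g ≡ 0 at y ∈ ∅; common: ∅.
Collecting: common zeros = {(0, 8)}, so the count is 1.
Comparison with the Bézout bound: 1 ≤ 1 = deg(f)·deg(g), as expected for curves with no common component (the bound is attained).


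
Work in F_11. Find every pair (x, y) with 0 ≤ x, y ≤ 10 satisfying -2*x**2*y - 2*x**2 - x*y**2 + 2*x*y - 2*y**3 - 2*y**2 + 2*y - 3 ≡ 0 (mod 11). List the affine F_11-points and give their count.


Affine F_11-points: {(0, 6), (2, 0), (2, 10), (3, 2), (3, 6), (4, 3), (5, 9), (6, 1), (8, 1), (8, 2), (8, 3), (9, 0), (10, 9)}; count = 13.

For each of the 121 pairs (x, y) ∈ F_11², evaluate f(x, y) mod 11. Record the zeros.
  x = 0: [0↦8, 1↦6, 2↦10, 3↦8, 4↦10, 5↦4, 6↦0, 7↦8, 8↦5, 9↦1, 10↦6]  zeros at y ∈ {6}
  x = 1: [0↦6, 1↦3, 2↦4, 3↦8, 4↦3, 5↦10, 6↦6, 7↦1, 8↦5, 9↦6, 10↦3]  zeros at y ∈ ∅
  x = 2: [0↦0, 1↦3, 2↦8, 3↦3, 4↦9, 5↦3, 6↦6, 7↦6, 8↦2, 9↦4, 10↦0]  zeros at y ∈ {0, 10}
  x = 3: [0↦1, 1↦6, 2↦0, 3↦4, 4↦6, 5↦5, 6↦0, 7↦1, 8↦7, 9↦6, 10↦8]  zeros at y ∈ {2, 6}
  x = 4: [0↦9, 1↦1, 2↦2, 3↦0, 4↦5, 5↦5, 6↦10, 7↦8, 8↦9, 9↦1, 10↦5]  zeros at y ∈ {3}
  x = 5: [0↦2, 1↦10, 2↦3, 3↦2, 4↦6, 5↦3, 6↦3, 7↦5, 8↦8, 9↦0, 10↦2]  zeros at y ∈ {9}
  x = 6: [0↦2, 1↦0, 2↦3, 3↦10, 4↦9, 5↦10, 6↦1, 7↦3, 8↦4, 9↦3, 10↦10]  zeros at y ∈ {1}
  x = 7: [0↦9, 1↦4, 2↦2, 3↦2, 4↦3, 5↦4, 6↦4, 7↦2, 8↦8, 9↦10, 10↦7]  zeros at y ∈ ∅
  x = 8: [0↦1, 1↦0, 2↦0, 3↦0, 4↦10, 5↦7, 6↦1, 7↦2, 8↦9, 9↦10, 10↦4]  zeros at y ∈ {1, 2, 3}
  x = 9: [0↦0, 1↦10, 2↦8, 3↦4, 4↦8, 5↦8, 6↦3, 7↦3, 8↦7, 9↦3, 10↦1]  zeros at y ∈ {0}
  x = 10: [0↦6, 1↦1, 2↦4, 3↦3, 4↦8, 5↦7, 6↦10, 7↦5, 8↦2, 9↦0, 10↦9]  zeros at y ∈ {9}
Collecting zeros: affine points = {(0, 6), (2, 0), (2, 10), (3, 2), (3, 6), (4, 3), (5, 9), (6, 1), (8, 1), (8, 2), (8, 3), (9, 0), (10, 9)}.
Total count |C(F_11)_aff| = 13.


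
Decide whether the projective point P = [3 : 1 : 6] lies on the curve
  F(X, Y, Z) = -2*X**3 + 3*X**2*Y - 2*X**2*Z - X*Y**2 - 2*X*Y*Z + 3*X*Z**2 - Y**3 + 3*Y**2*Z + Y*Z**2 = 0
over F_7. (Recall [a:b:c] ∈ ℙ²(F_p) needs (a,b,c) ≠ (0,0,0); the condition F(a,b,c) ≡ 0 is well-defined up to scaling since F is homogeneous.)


F(3,1,6) ≡ 0 (mod 7); P is on the curve.

Evaluate F(3, 1, 6) term-by-term (mod 7).
  -2*X**3 ↦ -2·27·1·1 = -54
  3*X**2*Y ↦ 3·9·1·1 = 27
  -2*X**2*Z ↦ -2·9·1·6 = -108
  -X*Y**2 ↦ -1·3·1·1 = -3
  -2*X*Y*Z ↦ -2·3·1·6 = -36
  3*X*Z**2 ↦ 3·3·1·36 = 324
  -Y**3 ↦ -1·1·1·1 = -1
  3*Y**2*Z ↦ 3·1·1·6 = 18
  Y*Z**2 ↦ 1·1·1·36 = 36
Sum: F(3, 1, 6) = (-54) + (27) + (-108) + (-3) + (-36) + (324) + (-1) + (18) + (36) = 203.
Reducing mod 7: 203 ≡ 0 (mod 7).
Since F(a, b, c) ≡ 0 (mod 7), P lies on the curve.


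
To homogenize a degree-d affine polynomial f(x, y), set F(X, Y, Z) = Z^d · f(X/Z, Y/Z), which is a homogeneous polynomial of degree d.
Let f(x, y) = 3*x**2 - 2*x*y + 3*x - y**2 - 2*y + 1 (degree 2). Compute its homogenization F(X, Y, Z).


F(X, Y, Z) = 3*X**2 - 2*X*Y + 3*X*Z - Y**2 - 2*Y*Z + Z**2

deg(f) = 2.
Substitute x = X/Z, y = Y/Z into f, then multiply by Z^2.
  monomial 3·x^2·y^0 ↦ 3·X^2·Y^0·Z^0.
  monomial -2·x^1·y^1 ↦ -2·X^1·Y^1·Z^0.
  monomial 3·x^1·y^0 ↦ 3·X^1·Y^0·Z^1.
  monomial -1·x^0·y^2 ↦ -1·X^0·Y^2·Z^0.
  monomial -2·x^0·y^1 ↦ -2·X^0·Y^1·Z^1.
  monomial 1·x^0·y^0 ↦ 1·X^0·Y^0·Z^2.
Collecting: F(X, Y, Z) = 3*X**2 - 2*X*Y + 3*X*Z - Y**2 - 2*Y*Z + Z**2.


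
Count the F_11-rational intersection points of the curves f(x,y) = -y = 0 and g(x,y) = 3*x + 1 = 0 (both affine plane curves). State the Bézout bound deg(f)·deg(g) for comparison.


Common zeros: {(7, 0)}; count = 1; Bézout bound = 1.

deg(f) = 1, deg(g) = 1, so Bézout bound = 1.
Scan x ∈ F_11. For each x, list the y ∈ F_11 with f(x, y) ≡ 0 and those with g(x, y) ≡ 0 (mod 11); the common zeros in that column are the intersection.
  x = 0: f ≡ 0 at y ∈ {0}; g ≡ 0 at y ∈ ∅; common: ∅.
  x = 1: f ≡ 0 at y ∈ {0}; g ≡ 0 at y ∈ ∅; common: ∅.
  x = 2: f ≡ 0 at y ∈ {0}; g ≡ 0 at y ∈ ∅; common: ∅.
  x = 3: f ≡ 0 at y ∈ {0}; g ≡ 0 at y ∈ ∅; common: ∅.
  x = 4: f ≡ 0 at y ∈ {0}; g ≡ 0 at y ∈ ∅; common: ∅.
  x = 5: f ≡ 0 at y ∈ {0}; g ≡ 0 at y ∈ ∅; common: ∅.
  x = 6: f ≡ 0 at y ∈ {0}; g ≡ 0 at y ∈ ∅; common: ∅.
  x = 7: f ≡ 0 at y ∈ {0}; g ≡ 0 at y ∈ {0, 1, 2, 3, 4, 5, 6, 7, 8, 9, 10}; common: {0}.
  x = 8: f ≡ 0 at y ∈ {0}; g ≡ 0 at y ∈ ∅; common: ∅.
  x = 9: f ≡ 0 at y ∈ {0}; g ≡ 0 at y ∈ ∅; common: ∅.
  x = 10: f ≡ 0 at y ∈ {0}; g ≡ 0 at y ∈ ∅; common: ∅.
Collecting: common zeros = {(7, 0)}, so the count is 1.
Comparison with the Bézout bound: 1 ≤ 1 = deg(f)·deg(g), as expected for curves with no common component (the bound is attained).


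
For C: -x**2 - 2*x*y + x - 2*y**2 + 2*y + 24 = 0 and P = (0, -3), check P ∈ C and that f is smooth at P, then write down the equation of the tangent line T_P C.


Tangent line at P: 7*x + 14*y + 42 = 0.

Step 1: f(0, -3) = 0, so P lies on C.
Step 2: partial derivatives
  f_x(x, y) = -2*x - 2*y + 1, f_y(x, y) = -2*x - 4*y + 2.
  f_x(P) = 7, f_y(P) = 14 (gradient nonzero, so P is smooth).
Step 3: tangent line at P: 7·(x − 0) + 14·(y − -3) = 0.
Expanding: 7*x + 14*y + 42 = 0.


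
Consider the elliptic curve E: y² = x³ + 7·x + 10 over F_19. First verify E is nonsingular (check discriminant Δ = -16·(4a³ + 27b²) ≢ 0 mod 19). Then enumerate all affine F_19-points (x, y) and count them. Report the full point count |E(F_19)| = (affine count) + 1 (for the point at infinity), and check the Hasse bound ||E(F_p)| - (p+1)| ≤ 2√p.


Affine points = {(3, 1), (3, 18), (4, 8), (4, 11), (9, 2), (9, 17), (10, 4), (10, 15), (12, 6), (12, 13), (16, 0), (17, 8), (17, 11)}; affine count = 13; |E(F_19)| = 14.

Discriminant check: Δ ∝ 4a³ + 27b² = 4·7³ + 27·10² = 4·343 + 27·100 ≡ 6 (mod 19). Nonzero ⇒ E is nonsingular.
For each x ∈ F_19, compute rhs = x³ + 7·x + 10 mod 19, then count y ∈ F_19 with y² ≡ rhs.
  x = 0: rhs = 10, matching y values: none (0 points).
  x = 1: rhs = 18, matching y values: none (0 points).
  x = 2: rhs = 13, matching y values: none (0 points).
  x = 3: rhs = 1, matching y values: 1, 18 (2 points).
  x = 4: rhs = 7, matching y values: 8, 11 (2 points).
  x = 5: rhs = 18, matching y values: none (0 points).
  x = 6: rhs = 2, matching y values: none (0 points).
  x = 7: rhs = 3, matching y values: none (0 points).
  x = 8: rhs = 8, matching y values: none (0 points).
  x = 9: rhs = 4, matching y values: 2, 17 (2 points).
  x = 10: rhs = 16, matching y values: 4, 15 (2 points).
  x = 11: rhs = 12, matching y values: none (0 points).
  x = 12: rhs = 17, matching y values: 6, 13 (2 points).
  x = 13: rhs = 18, matching y values: none (0 points).
  x = 14: rhs = 2, matching y values: none (0 points).
  x = 15: rhs = 13, matching y values: none (0 points).
  x = 16: rhs = 0, matching y values: 0 (1 points).
  x = 17: rhs = 7, matching y values: 8, 11 (2 points).
  x = 18: rhs = 2, matching y values: none (0 points).
Total affine count: 13.
Full point count |E(F_19)| = 13 + 1 = 14.
Hasse bound: |14 − (19+1)| = |-6| = 6 ≤ 2√19 ≈ 8.7178 ✓.


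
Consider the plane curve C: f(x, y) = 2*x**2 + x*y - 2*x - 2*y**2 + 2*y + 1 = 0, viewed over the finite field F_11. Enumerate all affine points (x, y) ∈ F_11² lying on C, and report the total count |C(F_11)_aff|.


Affine F_11-points: {(0, 3), (0, 9), (2, 4), (2, 9), (4, 6), (4, 8), (5, 3), (5, 6), (8, 1), (8, 4), (9, 1), (9, 10)}; count = 12.

For each of the 121 pairs (x, y) ∈ F_11², evaluate f(x, y) mod 11. Record the zeros.
  x = 0: [0↦1, 1↦1, 2↦8, 3↦0, 4↦10, 5↦5, 6↦7, 7↦5, 8↦10, 9↦0, 10↦8]  zeros at y ∈ {3, 9}
  x = 1: [0↦1, 1↦2, 2↦10, 3↦3, 4↦3, 5↦10, 6↦2, 7↦1, 8↦7, 9↦9, 10↦7]  zeros at y ∈ ∅
  x = 2: [0↦5, 1↦7, 2↦5, 3↦10, 4↦0, 5↦8, 6↦1, 7↦1, 8↦8, 9↦0, 10↦10]  zeros at y ∈ {4, 9}
  x = 3: [0↦2, 1↦5, 2↦4, 3↦10, 4↦1, 5↦10, 6↦4, 7↦5, 8↦2, 9↦6, 10↦6]  zeros at y ∈ ∅
  x = 4: [0↦3, 1↦7, 2↦7, 3↦3, 4↦6, 5↦5, 6↦0, 7↦2, 8↦0, 9↦5, 10↦6]  zeros at y ∈ {6, 8}
  x = 5: [0↦8, 1↦2, 2↦3, 3↦0, 4↦4, 5↦4, 6↦0, 7↦3, 8↦2, 9↦8, 10↦10]  zeros at y ∈ {3, 6}
  x = 6: [0↦6, 1↦1, 2↦3, 3↦1, 4↦6, 5↦7, 6↦4, 7↦8, 8↦8, 9↦4, 10↦7]  zeros at y ∈ ∅
  x = 7: [0↦8, 1↦4, 2↦7, 3↦6, 4↦1, 5↦3, 6↦1, 7↦6, 8↦7, 9↦4, 10↦8]  zeros at y ∈ ∅
  x = 8: [0↦3, 1↦0, 2↦4, 3↦4, 4↦0, 5↦3, 6↦2, 7↦8, 8↦10, 9↦8, 10↦2]  zeros at y ∈ {1, 4}
  x = 9: [0↦2, 1↦0, 2↦5, 3↦6, 4↦3, 5↦7, 6↦7, 7↦3, 8↦6, 9↦5, 10↦0]  zeros at y ∈ {1, 10}
  x = 10: [0↦5, 1↦4, 2↦10, 3↦1, 4↦10, 5↦4, 6↦5, 7↦2, 8↦6, 9↦6, 10↦2]  zeros at y ∈ ∅
Collecting zeros: affine points = {(0, 3), (0, 9), (2, 4), (2, 9), (4, 6), (4, 8), (5, 3), (5, 6), (8, 1), (8, 4), (9, 1), (9, 10)}.
Total count |C(F_11)_aff| = 12.


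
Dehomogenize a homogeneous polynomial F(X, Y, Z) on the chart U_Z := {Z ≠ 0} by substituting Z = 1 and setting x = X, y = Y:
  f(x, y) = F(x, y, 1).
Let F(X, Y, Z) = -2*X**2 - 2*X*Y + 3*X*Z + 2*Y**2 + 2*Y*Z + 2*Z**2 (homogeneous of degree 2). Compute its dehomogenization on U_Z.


f(x, y) = -2*x**2 - 2*x*y + 3*x + 2*y**2 + 2*y + 2

On U_Z we set Z = 1. Each monomial c·X^i·Y^j·Z^k in F becomes c·x^i·y^j·1^k = c·x^i·y^j.
Substituting Z = 1: F(X, Y, 1) = -2*x**2 - 2*x*y + 3*x + 2*y**2 + 2*y + 2.
Note: deg(f) ≤ deg(F) = 2; strict inequality happens when F is divisible by Z (lost terms).


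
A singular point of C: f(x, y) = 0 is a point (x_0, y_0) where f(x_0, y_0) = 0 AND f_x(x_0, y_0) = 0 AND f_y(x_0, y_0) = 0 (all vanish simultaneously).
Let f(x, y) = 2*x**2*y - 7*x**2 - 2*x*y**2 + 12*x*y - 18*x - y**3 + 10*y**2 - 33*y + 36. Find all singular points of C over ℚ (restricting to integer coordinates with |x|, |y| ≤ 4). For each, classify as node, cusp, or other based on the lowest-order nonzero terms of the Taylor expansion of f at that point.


Singular points: {(0, 3)}; classification: node.

Compute partial derivatives:
  f_x = 4*x*y - 14*x - 2*y**2 + 12*y - 18.
  f_y = 2*x**2 - 4*x*y + 12*x - 3*y**2 + 20*y - 33.
Scan x_0 ∈ {−4, ..., 4}. For each x_0, f_y(x_0, y) is a polynomial in y; find its integer roots y ∈ {−4, ..., 4}, then test f_x and f at those candidates.
  x = -4: f_y(-4, y) = -3*y**2 + 36*y - 49; no integer root y with |y| ≤ 4.
  x = -3: f_y(-3, y) = -3*y**2 + 32*y - 51; no integer root y with |y| ≤ 4.
  x = -2: f_y(-2, y) = -3*y**2 + 28*y - 49; no integer root y with |y| ≤ 4.
  x = -1: f_y(-1, y) = -3*y**2 + 24*y - 43; no integer root y with |y| ≤ 4.
  x = 0: f_y(0, y) = -3*y**2 + 20*y - 33; vanishes at y ∈ {3}. (0, 3): f_x = 0, f = 0 — SINGULAR.
  x = 1: f_y(1, y) = -3*y**2 + 16*y - 19; no integer root y with |y| ≤ 4.
  x = 2: f_y(2, y) = -3*y**2 + 12*y - 1; no integer root y with |y| ≤ 4.
  x = 3: f_y(3, y) = -3*y**2 + 8*y + 21; no integer root y with |y| ≤ 4.
  x = 4: f_y(4, y) = -3*y**2 + 4*y + 47; no integer root y with |y| ≤ 4.
Only singular point on the grid: (0, 3).
Classify: substitute x = 0 + u, y = 3 + v and expand: f = 2*u**2*v - u**2 - 2*u*v**2 - v**3 + v**2.
No constant or linear terms (consistent with a singular point). Quadratic part: -u**2 + v**2. Cubic part: 2*u**2*v - 2*u*v**2 - v**3.
The quadratic part v**2 - u**2 = (v − u)(v + u) splits into two distinct linear factors, so there are two distinct tangent lines y − 3 = ±(x − 0) — this is a node (ordinary double point).
Classification: node.


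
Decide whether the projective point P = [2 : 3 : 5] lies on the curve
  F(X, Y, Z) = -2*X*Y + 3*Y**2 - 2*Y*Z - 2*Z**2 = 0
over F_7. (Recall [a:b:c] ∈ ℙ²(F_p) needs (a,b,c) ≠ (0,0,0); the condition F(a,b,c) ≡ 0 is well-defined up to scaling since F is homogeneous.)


F(2,3,5) ≡ 5 (mod 7); P is NOT on the curve.

Evaluate F(2, 3, 5) term-by-term (mod 7).
  -2*X*Y ↦ -2·2·3·1 = -12
  3*Y**2 ↦ 3·1·9·1 = 27
  -2*Y*Z ↦ -2·1·3·5 = -30
  -2*Z**2 ↦ -2·1·1·25 = -50
Sum: F(2, 3, 5) = (-12) + (27) + (-30) + (-50) = -65.
Reducing mod 7: -65 ≡ 5 (mod 7).
Since F(a, b, c) ≡ 5 ≠ 0 (mod 7), P does NOT lie on the curve.


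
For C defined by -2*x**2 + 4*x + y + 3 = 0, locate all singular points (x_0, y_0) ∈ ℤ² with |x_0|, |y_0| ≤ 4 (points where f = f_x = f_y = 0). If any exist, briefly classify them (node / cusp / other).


No singular points in the scanned grid; C is smooth there.

Compute partial derivatives:
  f_x = 4 - 4*x.
  f_y = 1.
f_y = 1 is a nonzero constant, so f_y never vanishes: no point (x, y) can satisfy f = f_x = f_y = 0. In particular no (x, y) ∈ {−4, ..., 4}² is singular; the curve is smooth.


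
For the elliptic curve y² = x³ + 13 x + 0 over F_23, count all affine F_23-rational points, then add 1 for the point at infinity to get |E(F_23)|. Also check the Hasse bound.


Affine points = {(0, 0), (4, 1), (4, 22), (5, 11), (5, 12), (6, 8), (6, 15), (8, 8), (8, 15), (9, 8), (9, 15), (10, 7), (10, 16), (11, 5), (11, 18), (16, 7), (16, 16), (20, 7), (20, 16), (21, 9), (21, 14), (22, 3), (22, 20)}; affine count = 23; |E(F_23)| = 24.

Discriminant check: Δ ∝ 4a³ + 27b² = 4·13³ + 27·0² = 4·2197 + 27·0 ≡ 2 (mod 23). Nonzero ⇒ E is nonsingular.
For each x ∈ F_23, compute rhs = x³ + 13·x + 0 mod 23, then count y ∈ F_23 with y² ≡ rhs.
  x = 0: rhs = 0, matching y values: 0 (1 points).
  x = 1: rhs = 14, matching y values: none (0 points).
  x = 2: rhs = 11, matching y values: none (0 points).
  x = 3: rhs = 20, matching y values: none (0 points).
  x = 4: rhs = 1, matching y values: 1, 22 (2 points).
  x = 5: rhs = 6, matching y values: 11, 12 (2 points).
  x = 6: rhs = 18, matching y values: 8, 15 (2 points).
  x = 7: rhs = 20, matching y values: none (0 points).
  x = 8: rhs = 18, matching y values: 8, 15 (2 points).
  x = 9: rhs = 18, matching y values: 8, 15 (2 points).
  x = 10: rhs = 3, matching y values: 7, 16 (2 points).
  x = 11: rhs = 2, matching y values: 5, 18 (2 points).
  x = 12: rhs = 21, matching y values: none (0 points).
  x = 13: rhs = 20, matching y values: none (0 points).
  x = 14: rhs = 5, matching y values: none (0 points).
  x = 15: rhs = 5, matching y values: none (0 points).
  x = 16: rhs = 3, matching y values: 7, 16 (2 points).
  x = 17: rhs = 5, matching y values: none (0 points).
  x = 18: rhs = 17, matching y values: none (0 points).
  x = 19: rhs = 22, matching y values: none (0 points).
  x = 20: rhs = 3, matching y values: 7, 16 (2 points).
  x = 21: rhs = 12, matching y values: 9, 14 (2 points).
  x = 22: rhs = 9, matching y values: 3, 20 (2 points).
Total affine count: 23.
Full point count |E(F_23)| = 23 + 1 = 24.
Hasse bound: |24 − (23+1)| = |0| = 0 ≤ 2√23 ≈ 9.5917 ✓.


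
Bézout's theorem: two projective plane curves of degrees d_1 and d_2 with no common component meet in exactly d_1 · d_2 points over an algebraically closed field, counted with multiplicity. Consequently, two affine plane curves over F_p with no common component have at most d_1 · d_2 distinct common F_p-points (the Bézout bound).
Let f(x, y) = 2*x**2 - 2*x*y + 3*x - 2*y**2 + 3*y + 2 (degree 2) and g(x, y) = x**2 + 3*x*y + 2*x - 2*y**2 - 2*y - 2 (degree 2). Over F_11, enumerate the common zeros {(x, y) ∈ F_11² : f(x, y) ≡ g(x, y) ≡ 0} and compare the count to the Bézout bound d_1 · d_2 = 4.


Common zeros: {(9, 4), (10, 4)}; count = 2; Bézout bound = 4.

deg(f) = 2, deg(g) = 2, so Bézout bound = 4.
Scan x ∈ F_11. For each x, list the y ∈ F_11 with f(x, y) ≡ 0 and those with g(x, y) ≡ 0 (mod 11); the common zeros in that column are the intersection.
  x = 0: f ≡ 0 at y ∈ {2, 5}; g ≡ 0 at y ∈ ∅; common: ∅.
  x = 1: f ≡ 0 at y ∈ ∅; g ≡ 0 at y ∈ {1, 5}; common: ∅.
  x = 2: f ≡ 0 at y ∈ ∅; g ≡ 0 at y ∈ {3, 10}; common: ∅.
  x = 3: f ≡ 0 at y ∈ ∅; g ≡ 0 at y ∈ ∅; common: ∅.
  x = 4: f ≡ 0 at y ∈ ∅; g ≡ 0 at y ∈ {0, 5}; common: ∅.
  x = 5: f ≡ 0 at y ∈ ∅; g ≡ 0 at y ∈ {0, 1}; common: ∅.
  x = 6: f ≡ 0 at y ∈ {2, 10}; g ≡ 0 at y ∈ ∅; common: ∅.
  x = 7: f ≡ 0 at y ∈ {0}; g ≡ 0 at y ∈ ∅; common: ∅.
  x = 8: f ≡ 0 at y ∈ {0, 10}; g ≡ 0 at y ∈ ∅; common: ∅.
  x = 9: f ≡ 0 at y ∈ {4, 5}; g ≡ 0 at y ∈ {3, 4}; common: {4}.
  x = 10: f ≡ 0 at y ∈ {4}; g ≡ 0 at y ∈ {4, 10}; common: {4}.
Collecting: common zeros = {(9, 4), (10, 4)}, so the count is 2.
Comparison with the Bézout bound: 2 ≤ 4 = deg(f)·deg(g), as expected for curves with no common component (the affine F_11-count falls short of the bound because intersections may lie at infinity, over extension fields, or carry multiplicity).


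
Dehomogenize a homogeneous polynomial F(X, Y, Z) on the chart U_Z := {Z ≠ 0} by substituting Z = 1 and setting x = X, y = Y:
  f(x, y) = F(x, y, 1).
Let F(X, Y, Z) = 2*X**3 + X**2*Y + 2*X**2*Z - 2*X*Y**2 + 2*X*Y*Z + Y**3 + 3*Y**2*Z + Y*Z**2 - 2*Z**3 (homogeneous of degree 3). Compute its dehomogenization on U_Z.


f(x, y) = 2*x**3 + x**2*y + 2*x**2 - 2*x*y**2 + 2*x*y + y**3 + 3*y**2 + y - 2

On U_Z we set Z = 1. Each monomial c·X^i·Y^j·Z^k in F becomes c·x^i·y^j·1^k = c·x^i·y^j.
Substituting Z = 1: F(X, Y, 1) = 2*x**3 + x**2*y + 2*x**2 - 2*x*y**2 + 2*x*y + y**3 + 3*y**2 + y - 2.
Note: deg(f) ≤ deg(F) = 3; strict inequality happens when F is divisible by Z (lost terms).


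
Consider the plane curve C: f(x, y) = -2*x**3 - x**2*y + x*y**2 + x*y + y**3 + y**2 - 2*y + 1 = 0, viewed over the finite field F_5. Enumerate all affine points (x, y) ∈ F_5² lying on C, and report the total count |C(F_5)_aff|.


Affine F_5-points: {(1, 1), (2, 0), (2, 1), (3, 2), (4, 1)}; count = 5.

For each of the 25 pairs (x, y) ∈ F_5², evaluate f(x, y) mod 5. Record the zeros.
  x = 0: [0↦1, 1↦1, 2↦4, 3↦1, 4↦3]  zeros at y ∈ ∅
  x = 1: [0↦4, 1↦0, 2↦1, 3↦3, 4↦2]  zeros at y ∈ {1}
  x = 2: [0↦0, 1↦0, 2↦2, 3↦2, 4↦1]  zeros at y ∈ {0, 1}
  x = 3: [0↦2, 1↦4, 2↦0, 3↦1, 4↦3]  zeros at y ∈ {2}
  x = 4: [0↦3, 1↦0, 2↦3, 3↦3, 4↦1]  zeros at y ∈ {1}
Collecting zeros: affine points = {(1, 1), (2, 0), (2, 1), (3, 2), (4, 1)}.
Total count |C(F_5)_aff| = 5.


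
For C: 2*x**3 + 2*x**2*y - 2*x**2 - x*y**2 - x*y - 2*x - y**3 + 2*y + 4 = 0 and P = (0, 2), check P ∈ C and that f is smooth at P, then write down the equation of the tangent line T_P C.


Tangent line at P: -8*x - 10*y + 20 = 0.

Step 1: f(0, 2) = 0, so P lies on C.
Step 2: partial derivatives
  f_x(x, y) = 6*x**2 + 4*x*y - 4*x - y**2 - y - 2, f_y(x, y) = 2*x**2 - 2*x*y - x - 3*y**2 + 2.
  f_x(P) = -8, f_y(P) = -10 (gradient nonzero, so P is smooth).
Step 3: tangent line at P: -8·(x − 0) + -10·(y − 2) = 0.
Expanding: -8*x - 10*y + 20 = 0.


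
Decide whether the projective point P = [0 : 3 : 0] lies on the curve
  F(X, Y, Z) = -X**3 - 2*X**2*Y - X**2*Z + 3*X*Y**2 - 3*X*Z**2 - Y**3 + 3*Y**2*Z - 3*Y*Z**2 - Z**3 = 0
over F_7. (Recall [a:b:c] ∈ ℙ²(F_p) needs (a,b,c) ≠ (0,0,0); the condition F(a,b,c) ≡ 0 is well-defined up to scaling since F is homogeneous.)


F(0,3,0) ≡ 1 (mod 7); P is NOT on the curve.

Evaluate F(0, 3, 0) term-by-term (mod 7).
  -X**3 ↦ -1·0·1·1 = 0
  -2*X**2*Y ↦ -2·0·3·1 = 0
  -X**2*Z ↦ -1·0·1·0 = 0
  3*X*Y**2 ↦ 3·0·9·1 = 0
  -3*X*Z**2 ↦ -3·0·1·0 = 0
  -Y**3 ↦ -1·1·27·1 = -27
  3*Y**2*Z ↦ 3·1·9·0 = 0
  -3*Y*Z**2 ↦ -3·1·3·0 = 0
  -Z**3 ↦ -1·1·1·0 = 0
Sum: F(0, 3, 0) = (0) + (0) + (0) + (0) + (0) + (-27) + (0) + (0) + (0) = -27.
Reducing mod 7: -27 ≡ 1 (mod 7).
Since F(a, b, c) ≡ 1 ≠ 0 (mod 7), P does NOT lie on the curve.


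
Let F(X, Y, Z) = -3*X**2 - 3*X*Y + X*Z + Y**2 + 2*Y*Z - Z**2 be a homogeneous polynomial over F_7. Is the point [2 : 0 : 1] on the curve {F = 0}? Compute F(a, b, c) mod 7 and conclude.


F(2,0,1) ≡ 3 (mod 7); P is NOT on the curve.

Evaluate F(2, 0, 1) term-by-term (mod 7).
  -3*X**2 ↦ -3·4·1·1 = -12
  -3*X*Y ↦ -3·2·0·1 = 0
  X*Z ↦ 1·2·1·1 = 2
  Y**2 ↦ 1·1·0·1 = 0
  2*Y*Z ↦ 2·1·0·1 = 0
  -Z**2 ↦ -1·1·1·1 = -1
Sum: F(2, 0, 1) = (-12) + (0) + (2) + (0) + (0) + (-1) = -11.
Reducing mod 7: -11 ≡ 3 (mod 7).
Since F(a, b, c) ≡ 3 ≠ 0 (mod 7), P does NOT lie on the curve.


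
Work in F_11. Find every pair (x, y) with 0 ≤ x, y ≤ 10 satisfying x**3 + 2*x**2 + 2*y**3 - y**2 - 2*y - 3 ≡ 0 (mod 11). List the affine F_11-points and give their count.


Affine F_11-points: {(1, 0), (2, 8), (4, 3), (4, 5), (4, 9)}; count = 5.

For each of the 121 pairs (x, y) ∈ F_11², evaluate f(x, y) mod 11. Record the zeros.
  x = 0: [0↦8, 1↦7, 2↦5, 3↦3, 4↦2, 5↦3, 6↦7, 7↦4, 8↦6, 9↦3, 10↦7]  zeros at y ∈ ∅
  x = 1: [0↦0, 1↦10, 2↦8, 3↦6, 4↦5, 5↦6, 6↦10, 7↦7, 8↦9, 9↦6, 10↦10]  zeros at y ∈ {0}
  x = 2: [0↦2, 1↦1, 2↦10, 3↦8, 4↦7, 5↦8, 6↦1, 7↦9, 8↦0, 9↦8, 10↦1]  zeros at y ∈ {8}
  x = 3: [0↦9, 1↦8, 2↦6, 3↦4, 4↦3, 5↦4, 6↦8, 7↦5, 8↦7, 9↦4, 10↦8]  zeros at y ∈ ∅
  x = 4: [0↦5, 1↦4, 2↦2, 3↦0, 4↦10, 5↦0, 6↦4, 7↦1, 8↦3, 9↦0, 10↦4]  zeros at y ∈ {3, 5, 9}
  x = 5: [0↦7, 1↦6, 2↦4, 3↦2, 4↦1, 5↦2, 6↦6, 7↦3, 8↦5, 9↦2, 10↦6]  zeros at y ∈ ∅
  x = 6: [0↦10, 1↦9, 2↦7, 3↦5, 4↦4, 5↦5, 6↦9, 7↦6, 8↦8, 9↦5, 10↦9]  zeros at y ∈ ∅
  x = 7: [0↦9, 1↦8, 2↦6, 3↦4, 4↦3, 5↦4, 6↦8, 7↦5, 8↦7, 9↦4, 10↦8]  zeros at y ∈ ∅
  x = 8: [0↦10, 1↦9, 2↦7, 3↦5, 4↦4, 5↦5, 6↦9, 7↦6, 8↦8, 9↦5, 10↦9]  zeros at y ∈ ∅
  x = 9: [0↦8, 1↦7, 2↦5, 3↦3, 4↦2, 5↦3, 6↦7, 7↦4, 8↦6, 9↦3, 10↦7]  zeros at y ∈ ∅
  x = 10: [0↦9, 1↦8, 2↦6, 3↦4, 4↦3, 5↦4, 6↦8, 7↦5, 8↦7, 9↦4, 10↦8]  zeros at y ∈ ∅
Collecting zeros: affine points = {(1, 0), (2, 8), (4, 3), (4, 5), (4, 9)}.
Total count |C(F_11)_aff| = 5.


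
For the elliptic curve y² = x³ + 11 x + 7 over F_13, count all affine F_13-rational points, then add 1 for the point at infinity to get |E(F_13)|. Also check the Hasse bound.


Affine points = {(6, 4), (6, 9), (8, 3), (8, 10), (9, 4), (9, 9), (10, 5), (10, 8), (11, 4), (11, 9)}; affine count = 10; |E(F_13)| = 11.

Discriminant check: Δ ∝ 4a³ + 27b² = 4·11³ + 27·7² = 4·1331 + 27·49 ≡ 4 (mod 13). Nonzero ⇒ E is nonsingular.
For each x ∈ F_13, compute rhs = x³ + 11·x + 7 mod 13, then count y ∈ F_13 with y² ≡ rhs.
  x = 0: rhs = 7, matching y values: none (0 points).
  x = 1: rhs = 6, matching y values: none (0 points).
  x = 2: rhs = 11, matching y values: none (0 points).
  x = 3: rhs = 2, matching y values: none (0 points).
  x = 4: rhs = 11, matching y values: none (0 points).
  x = 5: rhs = 5, matching y values: none (0 points).
  x = 6: rhs = 3, matching y values: 4, 9 (2 points).
  x = 7: rhs = 11, matching y values: none (0 points).
  x = 8: rhs = 9, matching y values: 3, 10 (2 points).
  x = 9: rhs = 3, matching y values: 4, 9 (2 points).
  x = 10: rhs = 12, matching y values: 5, 8 (2 points).
  x = 11: rhs = 3, matching y values: 4, 9 (2 points).
  x = 12: rhs = 8, matching y values: none (0 points).
Total affine count: 10.
Full point count |E(F_13)| = 10 + 1 = 11.
Hasse bound: |11 − (13+1)| = |-3| = 3 ≤ 2√13 ≈ 7.2111 ✓.


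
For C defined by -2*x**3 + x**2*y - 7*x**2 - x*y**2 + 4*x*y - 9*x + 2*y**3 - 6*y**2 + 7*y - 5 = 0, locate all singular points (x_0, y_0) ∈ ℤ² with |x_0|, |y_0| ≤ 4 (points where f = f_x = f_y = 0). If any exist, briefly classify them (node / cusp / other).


Singular points: {(-1, 1)}; classification: cusp.

Compute partial derivatives:
  f_x = -6*x**2 + 2*x*y - 14*x - y**2 + 4*y - 9.
  f_y = x**2 - 2*x*y + 4*x + 6*y**2 - 12*y + 7.
Scan x_0 ∈ {−4, ..., 4}. For each x_0, f_y(x_0, y) is a polynomial in y; find its integer roots y ∈ {−4, ..., 4}, then test f_x and f at those candidates.
  x = -4: f_y(-4, y) = 6*y**2 - 4*y + 7; no integer root y with |y| ≤ 4.
  x = -3: f_y(-3, y) = 6*y**2 - 6*y + 4; no integer root y with |y| ≤ 4.
  x = -2: f_y(-2, y) = 6*y**2 - 8*y + 3; no integer root y with |y| ≤ 4.
  x = -1: f_y(-1, y) = 6*y**2 - 10*y + 4; vanishes at y ∈ {1}. (-1, 1): f_x = 0, f = 0 — SINGULAR.
  x = 0: f_y(0, y) = 6*y**2 - 12*y + 7; no integer root y with |y| ≤ 4.
  x = 1: f_y(1, y) = 6*y**2 - 14*y + 12; no integer root y with |y| ≤ 4.
  x = 2: f_y(2, y) = 6*y**2 - 16*y + 19; no integer root y with |y| ≤ 4.
  x = 3: f_y(3, y) = 6*y**2 - 18*y + 28; no integer root y with |y| ≤ 4.
  x = 4: f_y(4, y) = 6*y**2 - 20*y + 39; no integer root y with |y| ≤ 4.
Only singular point on the grid: (-1, 1).
Classify: substitute x = -1 + u, y = 1 + v and expand: f = -2*u**3 + u**2*v - u*v**2 + 2*v**3 + v**2.
No constant or linear terms (consistent with a singular point). Quadratic part: v**2. Cubic part: -2*u**3 + u**2*v - u*v**2 + 2*v**3.
The quadratic part v**2 is a perfect square, so there is a single (double) tangent line v = 0, i.e. y = 1. Restricting the cubic part to that line (v = 0) leaves -2*u**3 ≠ 0, so f is not divisible by v and the branch is v² ≈ 2*u**3 to lowest order — this is a cusp.
Classification: cusp.


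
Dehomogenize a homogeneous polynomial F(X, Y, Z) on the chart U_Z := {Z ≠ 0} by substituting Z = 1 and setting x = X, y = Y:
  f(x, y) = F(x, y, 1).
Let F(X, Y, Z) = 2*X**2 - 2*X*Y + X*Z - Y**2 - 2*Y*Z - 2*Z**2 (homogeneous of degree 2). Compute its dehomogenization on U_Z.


f(x, y) = 2*x**2 - 2*x*y + x - y**2 - 2*y - 2

On U_Z we set Z = 1. Each monomial c·X^i·Y^j·Z^k in F becomes c·x^i·y^j·1^k = c·x^i·y^j.
Substituting Z = 1: F(X, Y, 1) = 2*x**2 - 2*x*y + x - y**2 - 2*y - 2.
Note: deg(f) ≤ deg(F) = 2; strict inequality happens when F is divisible by Z (lost terms).


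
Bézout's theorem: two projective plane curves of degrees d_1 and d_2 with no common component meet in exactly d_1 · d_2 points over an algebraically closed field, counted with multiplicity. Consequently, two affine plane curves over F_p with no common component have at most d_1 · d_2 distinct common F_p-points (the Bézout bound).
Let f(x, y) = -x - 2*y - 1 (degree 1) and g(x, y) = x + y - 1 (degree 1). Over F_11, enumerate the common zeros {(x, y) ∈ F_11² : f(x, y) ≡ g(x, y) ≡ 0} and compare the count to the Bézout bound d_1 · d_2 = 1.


Common zeros: {(3, 9)}; count = 1; Bézout bound = 1.

deg(f) = 1, deg(g) = 1, so Bézout bound = 1.
Scan x ∈ F_11. For each x, list the y ∈ F_11 with f(x, y) ≡ 0 and those with g(x, y) ≡ 0 (mod 11); the common zeros in that column are the intersection.
  x = 0: f ≡ 0 at y ∈ {5}; g ≡ 0 at y ∈ {1}; common: ∅.
  x = 1: f ≡ 0 at y ∈ {10}; g ≡ 0 at y ∈ {0}; common: ∅.
  x = 2: f ≡ 0 at y ∈ {4}; g ≡ 0 at y ∈ {10}; common: ∅.
  x = 3: f ≡ 0 at y ∈ {9}; g ≡ 0 at y ∈ {9}; common: {9}.
  x = 4: f ≡ 0 at y ∈ {3}; g ≡ 0 at y ∈ {8}; common: ∅.
  x = 5: f ≡ 0 at y ∈ {8}; g ≡ 0 at y ∈ {7}; common: ∅.
  x = 6: f ≡ 0 at y ∈ {2}; g ≡ 0 at y ∈ {6}; common: ∅.
  x = 7: f ≡ 0 at y ∈ {7}; g ≡ 0 at y ∈ {5}; common: ∅.
  x = 8: f ≡ 0 at y ∈ {1}; g ≡ 0 at y ∈ {4}; common: ∅.
  x = 9: f ≡ 0 at y ∈ {6}; g ≡ 0 at y ∈ {3}; common: ∅.
  x = 10: f ≡ 0 at y ∈ {0}; g ≡ 0 at y ∈ {2}; common: ∅.
Collecting: common zeros = {(3, 9)}, so the count is 1.
Comparison with the Bézout bound: 1 ≤ 1 = deg(f)·deg(g), as expected for curves with no common component (the bound is attained).


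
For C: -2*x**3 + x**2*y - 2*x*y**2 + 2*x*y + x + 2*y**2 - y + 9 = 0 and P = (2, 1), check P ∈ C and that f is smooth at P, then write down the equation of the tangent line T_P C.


Tangent line at P: -19*x + 3*y + 35 = 0.

Step 1: f(2, 1) = 0, so P lies on C.
Step 2: partial derivatives
  f_x(x, y) = -6*x**2 + 2*x*y - 2*y**2 + 2*y + 1, f_y(x, y) = x**2 - 4*x*y + 2*x + 4*y - 1.
  f_x(P) = -19, f_y(P) = 3 (gradient nonzero, so P is smooth).
Step 3: tangent line at P: -19·(x − 2) + 3·(y − 1) = 0.
Expanding: -19*x + 3*y + 35 = 0.
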